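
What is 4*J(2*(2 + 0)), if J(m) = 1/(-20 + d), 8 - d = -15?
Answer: 4/3 ≈ 1.3333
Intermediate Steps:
d = 23 (d = 8 - 1*(-15) = 8 + 15 = 23)
J(m) = 1/3 (J(m) = 1/(-20 + 23) = 1/3)
4*J(2*(2 + 0)) = 4*(1/3) = 4/3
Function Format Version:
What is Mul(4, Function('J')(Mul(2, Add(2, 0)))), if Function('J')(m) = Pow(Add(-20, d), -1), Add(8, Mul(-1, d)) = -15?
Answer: Rational(4, 3) ≈ 1.3333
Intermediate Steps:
d = 23 (d = Add(8, Mul(-1, -15)) = Add(8, 15) = 23)
Function('J')(m) = Rational(1, 3) (Function('J')(m) = Pow(Add(-20, 23), -1) = Pow(3, -1) = Rational(1, 3))
Mul(4, Function('J')(Mul(2, Add(2, 0)))) = Mul(4, Rational(1, 3)) = Rational(4, 3)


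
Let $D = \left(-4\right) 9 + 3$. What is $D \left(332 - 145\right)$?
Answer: $-6171$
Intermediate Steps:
$D = -33$ ($D = -36 + 3 = -33$)
$D \left(332 - 145\right) = - 33 \left(332 - 145\right) = \left(-33\right) 187 = -6171$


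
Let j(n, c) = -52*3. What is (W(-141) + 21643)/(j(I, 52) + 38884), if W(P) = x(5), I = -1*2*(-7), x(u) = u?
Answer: 2706/4841 ≈ 0.55898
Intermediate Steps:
I = 14 (I = -2*(-7) = 14)
W(P) = 5
j(n, c) = -156
(W(-141) + 21643)/(j(I, 52) + 38884) = (5 + 21643)/(-156 + 38884) = 21648/38728 = 21648*(1/38728) = 2706/4841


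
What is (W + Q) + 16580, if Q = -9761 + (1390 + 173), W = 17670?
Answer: 26052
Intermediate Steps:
Q = -8198 (Q = -9761 + 1563 = -8198)
(W + Q) + 16580 = (17670 - 8198) + 16580 = 9472 + 16580 = 26052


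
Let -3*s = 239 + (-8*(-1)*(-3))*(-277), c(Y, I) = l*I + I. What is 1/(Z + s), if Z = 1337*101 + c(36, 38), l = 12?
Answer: 3/399706 ≈ 7.5055e-6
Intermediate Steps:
c(Y, I) = 13*I (c(Y, I) = 12*I + I = 13*I)
s = -6887/3 (s = -(239 + (-8*(-1)*(-3))*(-277))/3 = -(239 + (8*(-3))*(-277))/3 = -(239 - 24*(-277))/3 = -(239 + 6648)/3 = -⅓*6887 = -6887/3 ≈ -2295.7)
Z = 135531 (Z = 1337*101 + 13*38 = 135037 + 494 = 135531)
1/(Z + s) = 1/(135531 - 6887/3) = 1/(399706/3) = 3/399706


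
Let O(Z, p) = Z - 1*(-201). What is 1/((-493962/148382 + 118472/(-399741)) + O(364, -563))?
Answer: 29657184531/16648791271942 ≈ 0.0017813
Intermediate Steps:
O(Z, p) = 201 + Z (O(Z, p) = Z + 201 = 201 + Z)
1/((-493962/148382 + 118472/(-399741)) + O(364, -563)) = 1/((-493962/148382 + 118472/(-399741)) + (201 + 364)) = 1/((-493962*1/148382 + 118472*(-1/399741)) + 565) = 1/((-246981/74191 - 118472/399741) + 565) = 1/(-107517988073/29657184531 + 565) = 1/(16648791271942/29657184531) = 29657184531/16648791271942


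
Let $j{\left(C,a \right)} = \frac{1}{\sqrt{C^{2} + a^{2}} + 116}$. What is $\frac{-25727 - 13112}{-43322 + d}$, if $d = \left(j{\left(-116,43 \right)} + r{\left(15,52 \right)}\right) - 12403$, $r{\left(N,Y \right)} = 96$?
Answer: $\frac{3994907182943}{5721901756136} + \frac{38839 \sqrt{15305}}{5721901756136} \approx 0.69818$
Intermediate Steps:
$j{\left(C,a \right)} = \frac{1}{116 + \sqrt{C^{2} + a^{2}}}$
$d = -12307 + \frac{1}{116 + \sqrt{15305}}$ ($d = \left(\frac{1}{116 + \sqrt{\left(-116\right)^{2} + 43^{2}}} + 96\right) - 12403 = \left(\frac{1}{116 + \sqrt{13456 + 1849}} + 96\right) - 12403 = \left(\frac{1}{116 + \sqrt{15305}} + 96\right) - 12403 = \left(96 + \frac{1}{116 + \sqrt{15305}}\right) - 12403 = -12307 + \frac{1}{116 + \sqrt{15305}} \approx -12307.0$)
$\frac{-25727 - 13112}{-43322 + d} = \frac{-25727 - 13112}{-43322 - \left(\frac{22755759}{1849} - \frac{\sqrt{15305}}{1849}\right)} = - \frac{38839}{- \frac{102858137}{1849} + \frac{\sqrt{15305}}{1849}}$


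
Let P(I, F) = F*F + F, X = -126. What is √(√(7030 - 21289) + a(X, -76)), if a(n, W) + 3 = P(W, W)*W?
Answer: √(-433203 + 7*I*√291) ≈ 0.091 + 658.18*I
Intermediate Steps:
P(I, F) = F + F² (P(I, F) = F² + F = F + F²)
a(n, W) = -3 + W²*(1 + W) (a(n, W) = -3 + (W*(1 + W))*W = -3 + W²*(1 + W))
√(√(7030 - 21289) + a(X, -76)) = √(√(7030 - 21289) + (-3 + (-76)²*(1 - 76))) = √(√(-14259) + (-3 + 5776*(-75))) = √(7*I*√291 + (-3 - 433200)) = √(7*I*√291 - 433203) = √(-433203 + 7*I*√291)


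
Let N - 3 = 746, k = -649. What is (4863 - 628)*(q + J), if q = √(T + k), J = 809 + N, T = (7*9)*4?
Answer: 6598130 + 4235*I*√397 ≈ 6.5981e+6 + 84382.0*I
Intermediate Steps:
N = 749 (N = 3 + 746 = 749)
T = 252 (T = 63*4 = 252)
J = 1558 (J = 809 + 749 = 1558)
q = I*√397 (q = √(252 - 649) = √(-397) = I*√397 ≈ 19.925*I)
(4863 - 628)*(q + J) = (4863 - 628)*(I*√397 + 1558) = 4235*(1558 + I*√397) = 6598130 + 4235*I*√397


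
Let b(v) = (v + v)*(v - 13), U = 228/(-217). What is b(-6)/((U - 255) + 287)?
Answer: 12369/1679 ≈ 7.3669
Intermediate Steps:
U = -228/217 (U = 228*(-1/217) = -228/217 ≈ -1.0507)
b(v) = 2*v*(-13 + v) (b(v) = (2*v)*(-13 + v) = 2*v*(-13 + v))
b(-6)/((U - 255) + 287) = (2*(-6)*(-13 - 6))/((-228/217 - 255) + 287) = (2*(-6)*(-19))/(-55563/217 + 287) = 228/(6716/217) = 228*(217/6716) = 12369/1679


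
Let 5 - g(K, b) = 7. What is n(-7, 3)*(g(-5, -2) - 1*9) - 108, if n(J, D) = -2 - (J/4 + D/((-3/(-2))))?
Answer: -333/4 ≈ -83.250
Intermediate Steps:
g(K, b) = -2 (g(K, b) = 5 - 1*7 = 5 - 7 = -2)
n(J, D) = -2 - 2*D/3 - J/4 (n(J, D) = -2 - (J*(1/4) + D/((-3*(-1/2)))) = -2 - (J/4 + D/(3/2)) = -2 - (J/4 + D*(2/3)) = -2 - (J/4 + 2*D/3) = -2 + (-2*D/3 - J/4) = -2 - 2*D/3 - J/4)
n(-7, 3)*(g(-5, -2) - 1*9) - 108 = (-2 - 2/3*3 - 1/4*(-7))*(-2 - 1*9) - 108 = (-2 - 2 + 7/4)*(-2 - 9) - 108 = -9/4*(-11) - 108 = 99/4 - 108 = -333/4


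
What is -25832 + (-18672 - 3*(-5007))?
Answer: -29483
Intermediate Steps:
-25832 + (-18672 - 3*(-5007)) = -25832 + (-18672 - 1*(-15021)) = -25832 + (-18672 + 15021) = -25832 - 3651 = -29483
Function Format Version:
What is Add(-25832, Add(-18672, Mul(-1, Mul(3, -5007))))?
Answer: -29483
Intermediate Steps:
Add(-25832, Add(-18672, Mul(-1, Mul(3, -5007)))) = Add(-25832, Add(-18672, Mul(-1, -15021))) = Add(-25832, Add(-18672, 15021)) = Add(-25832, -3651) = -29483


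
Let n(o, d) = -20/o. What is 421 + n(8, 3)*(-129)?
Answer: 1487/2 ≈ 743.50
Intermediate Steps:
421 + n(8, 3)*(-129) = 421 - 20/8*(-129) = 421 - 20*1/8*(-129) = 421 - 5/2*(-129) = 421 + 645/2 = 1487/2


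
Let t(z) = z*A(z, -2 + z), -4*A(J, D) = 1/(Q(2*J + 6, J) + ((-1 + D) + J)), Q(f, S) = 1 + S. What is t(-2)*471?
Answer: -471/16 ≈ -29.438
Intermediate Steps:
A(J, D) = -1/(4*(D + 2*J)) (A(J, D) = -1/(4*((1 + J) + ((-1 + D) + J))) = -1/(4*((1 + J) + (-1 + D + J))) = -1/(4*(D + 2*J)))
t(z) = -z/(-8 + 12*z) (t(z) = z*(-1/(4*(-2 + z) + 8*z)) = z*(-1/((-8 + 4*z) + 8*z)) = z*(-1/(-8 + 12*z)) = -z/(-8 + 12*z))
t(-2)*471 = -1*(-2)/(-8 + 12*(-2))*471 = -1*(-2)/(-8 - 24)*471 = -1*(-2)/(-32)*471 = -1*(-2)*(-1/32)*471 = -1/16*471 = -471/16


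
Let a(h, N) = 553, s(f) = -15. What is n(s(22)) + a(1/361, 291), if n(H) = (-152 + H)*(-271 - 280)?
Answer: 92570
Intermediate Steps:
n(H) = 83752 - 551*H (n(H) = (-152 + H)*(-551) = 83752 - 551*H)
n(s(22)) + a(1/361, 291) = (83752 - 551*(-15)) + 553 = (83752 + 8265) + 553 = 92017 + 553 = 92570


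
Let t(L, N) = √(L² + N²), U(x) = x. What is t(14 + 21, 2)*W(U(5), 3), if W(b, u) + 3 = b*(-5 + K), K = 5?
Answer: -3*√1229 ≈ -105.17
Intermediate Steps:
W(b, u) = -3 (W(b, u) = -3 + b*(-5 + 5) = -3 + b*0 = -3 + 0 = -3)
t(14 + 21, 2)*W(U(5), 3) = √((14 + 21)² + 2²)*(-3) = √(35² + 4)*(-3) = √(1225 + 4)*(-3) = √1229*(-3) = -3*√1229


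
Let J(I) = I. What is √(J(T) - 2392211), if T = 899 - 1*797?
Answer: I*√2392109 ≈ 1546.6*I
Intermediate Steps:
T = 102 (T = 899 - 797 = 102)
√(J(T) - 2392211) = √(102 - 2392211) = √(-2392109) = I*√2392109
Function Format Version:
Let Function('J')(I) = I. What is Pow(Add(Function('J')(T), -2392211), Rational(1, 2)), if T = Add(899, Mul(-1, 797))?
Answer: Mul(I, Pow(2392109, Rational(1, 2))) ≈ Mul(1546.6, I)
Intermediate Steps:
T = 102 (T = Add(899, -797) = 102)
Pow(Add(Function('J')(T), -2392211), Rational(1, 2)) = Pow(Add(102, -2392211), Rational(1, 2)) = Pow(-2392109, Rational(1, 2)) = Mul(I, Pow(2392109, Rational(1, 2)))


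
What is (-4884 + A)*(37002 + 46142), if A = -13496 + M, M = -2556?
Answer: -1740702784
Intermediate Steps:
A = -16052 (A = -13496 - 2556 = -16052)
(-4884 + A)*(37002 + 46142) = (-4884 - 16052)*(37002 + 46142) = -20936*83144 = -1740702784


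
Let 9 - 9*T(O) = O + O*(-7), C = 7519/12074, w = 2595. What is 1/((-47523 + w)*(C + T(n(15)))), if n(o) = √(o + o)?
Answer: 13142549/3893428941376 - 36445369*√30/26280645354288 ≈ -4.2201e-6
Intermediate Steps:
n(o) = √2*√o (n(o) = √(2*o) = √2*√o)
C = 7519/12074 (C = 7519*(1/12074) = 7519/12074 ≈ 0.62274)
T(O) = 1 + 2*O/3 (T(O) = 1 - (O + O*(-7))/9 = 1 - (O - 7*O)/9 = 1 - (-2)*O/3 = 1 + 2*O/3)
1/((-47523 + w)*(C + T(n(15)))) = 1/((-47523 + 2595)*(7519/12074 + (1 + 2*(√2*√15)/3))) = 1/(-44928*(7519/12074 + (1 + 2*√30/3))) = 1/(-44928*(19593/12074 + 2*√30/3)) = 1/(-440137152/6037 - 29952*√30)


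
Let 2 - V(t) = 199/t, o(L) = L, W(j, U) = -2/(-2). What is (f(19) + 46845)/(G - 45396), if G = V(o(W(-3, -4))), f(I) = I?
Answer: -46864/45593 ≈ -1.0279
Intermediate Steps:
W(j, U) = 1 (W(j, U) = -2*(-½) = 1)
V(t) = 2 - 199/t
G = -197 (G = 2 - 199/1 = 2 - 199*1 = 2 - 199 = -197)
(f(19) + 46845)/(G - 45396) = (19 + 46845)/(-197 - 45396) = 46864/(-45593) = 46864*(-1/45593) = -46864/45593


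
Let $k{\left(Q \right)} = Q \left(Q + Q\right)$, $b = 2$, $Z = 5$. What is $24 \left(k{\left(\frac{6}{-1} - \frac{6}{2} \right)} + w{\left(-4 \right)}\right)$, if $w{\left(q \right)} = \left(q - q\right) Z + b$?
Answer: $3936$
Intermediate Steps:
$w{\left(q \right)} = 2$ ($w{\left(q \right)} = \left(q - q\right) 5 + 2 = 0 \cdot 5 + 2 = 0 + 2 = 2$)
$k{\left(Q \right)} = 2 Q^{2}$ ($k{\left(Q \right)} = Q 2 Q = 2 Q^{2}$)
$24 \left(k{\left(\frac{6}{-1} - \frac{6}{2} \right)} + w{\left(-4 \right)}\right) = 24 \left(2 \left(\frac{6}{-1} - \frac{6}{2}\right)^{2} + 2\right) = 24 \left(2 \left(6 \left(-1\right) - 3\right)^{2} + 2\right) = 24 \left(2 \left(-6 - 3\right)^{2} + 2\right) = 24 \left(2 \left(-9\right)^{2} + 2\right) = 24 \left(2 \cdot 81 + 2\right) = 24 \left(162 + 2\right) = 24 \cdot 164 = 3936$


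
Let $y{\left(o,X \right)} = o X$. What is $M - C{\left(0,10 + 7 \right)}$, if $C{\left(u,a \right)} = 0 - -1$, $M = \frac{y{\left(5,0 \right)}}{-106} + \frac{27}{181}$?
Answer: $- \frac{154}{181} \approx -0.85083$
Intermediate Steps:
$y{\left(o,X \right)} = X o$
$M = \frac{27}{181}$ ($M = \frac{0 \cdot 5}{-106} + \frac{27}{181} = 0 \left(- \frac{1}{106}\right) + 27 \cdot \frac{1}{181} = 0 + \frac{27}{181} = \frac{27}{181} \approx 0.14917$)
$C{\left(u,a \right)} = 1$ ($C{\left(u,a \right)} = 0 + 1 = 1$)
$M - C{\left(0,10 + 7 \right)} = \frac{27}{181} - 1 = - \frac{154}{181}$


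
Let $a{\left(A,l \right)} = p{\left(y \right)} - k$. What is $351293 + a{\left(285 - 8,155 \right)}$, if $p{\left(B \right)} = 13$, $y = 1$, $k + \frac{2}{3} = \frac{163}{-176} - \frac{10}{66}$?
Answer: $\frac{61830163}{176} \approx 3.5131 \cdot 10^{5}$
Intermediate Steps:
$k = - \frac{307}{176}$ ($k = - \frac{2}{3} + \left(\frac{163}{-176} - \frac{10}{66}\right) = - \frac{2}{3} + \left(163 \left(- \frac{1}{176}\right) - \frac{5}{33}\right) = - \frac{2}{3} - \frac{569}{528} = - \frac{307}{176} \approx -1.7443$)
$a{\left(A,l \right)} = \frac{2595}{176}$ ($a{\left(A,l \right)} = 13 - - \frac{307}{176} = 13 + \frac{307}{176} = \frac{2595}{176}$)
$351293 + a{\left(285 - 8,155 \right)} = 351293 + \frac{2595}{176} = \frac{61830163}{176}$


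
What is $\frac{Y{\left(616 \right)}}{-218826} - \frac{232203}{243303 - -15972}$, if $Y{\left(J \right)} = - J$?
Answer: $- \frac{8442056713}{9456018525} \approx -0.89277$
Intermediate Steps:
$\frac{Y{\left(616 \right)}}{-218826} - \frac{232203}{243303 - -15972} = \frac{\left(-1\right) 616}{-218826} - \frac{232203}{243303 - -15972} = \left(-616\right) \left(- \frac{1}{218826}\right) - \frac{232203}{243303 + 15972} = \frac{308}{109413} - \frac{232203}{259275} = \frac{308}{109413} - \frac{77401}{86425} = - \frac{8442056713}{9456018525}$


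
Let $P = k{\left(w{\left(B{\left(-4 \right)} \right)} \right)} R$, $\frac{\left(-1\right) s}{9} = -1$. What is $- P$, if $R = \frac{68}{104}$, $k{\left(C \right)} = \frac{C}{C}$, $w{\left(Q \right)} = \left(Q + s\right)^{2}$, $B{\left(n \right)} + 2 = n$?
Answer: $- \frac{17}{26} \approx -0.65385$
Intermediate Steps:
$s = 9$ ($s = \left(-9\right) \left(-1\right) = 9$)
$B{\left(n \right)} = -2 + n$
$w{\left(Q \right)} = \left(9 + Q\right)^{2}$ ($w{\left(Q \right)} = \left(Q + 9\right)^{2} = \left(9 + Q\right)^{2}$)
$k{\left(C \right)} = 1$
$R = \frac{17}{26}$ ($R = 68 \cdot \frac{1}{104} = \frac{17}{26} \approx 0.65385$)
$P = \frac{17}{26}$ ($P = 1 \cdot \frac{17}{26} = \frac{17}{26} \approx 0.65385$)
$- P = \left(-1\right) \frac{17}{26} = - \frac{17}{26}$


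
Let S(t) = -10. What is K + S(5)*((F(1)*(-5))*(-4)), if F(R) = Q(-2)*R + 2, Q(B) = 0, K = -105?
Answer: -505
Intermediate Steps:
F(R) = 2 (F(R) = 0*R + 2 = 0 + 2 = 2)
K + S(5)*((F(1)*(-5))*(-4)) = -105 - 10*2*(-5)*(-4) = -105 - (-100)*(-4) = -105 - 10*40 = -105 - 400 = -505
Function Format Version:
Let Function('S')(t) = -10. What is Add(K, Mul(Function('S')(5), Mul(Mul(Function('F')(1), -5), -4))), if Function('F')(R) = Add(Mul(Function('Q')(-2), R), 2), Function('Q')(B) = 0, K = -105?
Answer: -505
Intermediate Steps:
Function('F')(R) = 2 (Function('F')(R) = Add(Mul(0, R), 2) = Add(0, 2) = 2)
Add(K, Mul(Function('S')(5), Mul(Mul(Function('F')(1), -5), -4))) = Add(-105, Mul(-10, Mul(Mul(2, -5), -4))) = Add(-105, Mul(-10, Mul(-10, -4))) = Add(-105, Mul(-10, 40)) = Add(-105, -400) = -505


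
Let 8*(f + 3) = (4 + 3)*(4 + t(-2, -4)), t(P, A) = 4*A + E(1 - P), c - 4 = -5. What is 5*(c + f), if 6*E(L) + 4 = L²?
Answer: -3305/48 ≈ -68.854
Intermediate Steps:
E(L) = -⅔ + L²/6
c = -1 (c = 4 - 5 = -1)
t(P, A) = -⅔ + 4*A + (1 - P)²/6 (t(P, A) = 4*A + (-⅔ + (1 - P)²/6) = -⅔ + 4*A + (1 - P)²/6)
f = -613/48 (f = -3 + ((4 + 3)*(4 + (-⅔ + 4*(-4) + (-1 - 2)²/6)))/8 = -3 + (7*(4 + (-⅔ - 16 + (⅙)*(-3)²)))/8 = -3 + (7*(4 + (-⅔ - 16 + (⅙)*9)))/8 = -3 + (7*(4 + (-⅔ - 16 + 3/2)))/8 = -3 + (7*(4 - 91/6))/8 = -3 + (7*(-67/6))/8 = -3 + (⅛)*(-469/6) = -3 - 469/48 = -613/48 ≈ -12.771)
5*(c + f) = 5*(-1 - 613/48) = 5*(-661/48) = -3305/48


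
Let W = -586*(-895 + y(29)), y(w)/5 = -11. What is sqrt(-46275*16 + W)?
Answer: 10*I*sqrt(1837) ≈ 428.6*I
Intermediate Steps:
y(w) = -55 (y(w) = 5*(-11) = -55)
W = 556700 (W = -586*(-895 - 55) = -586*(-950) = 556700)
sqrt(-46275*16 + W) = sqrt(-46275*16 + 556700) = sqrt(-740400 + 556700) = sqrt(-183700) = 10*I*sqrt(1837)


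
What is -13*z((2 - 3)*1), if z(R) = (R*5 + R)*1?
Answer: 78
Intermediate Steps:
z(R) = 6*R (z(R) = (5*R + R)*1 = (6*R)*1 = 6*R)
-13*z((2 - 3)*1) = -78*(2 - 3)*1 = -78*(-1*1) = -78*(-1) = -13*(-6) = 78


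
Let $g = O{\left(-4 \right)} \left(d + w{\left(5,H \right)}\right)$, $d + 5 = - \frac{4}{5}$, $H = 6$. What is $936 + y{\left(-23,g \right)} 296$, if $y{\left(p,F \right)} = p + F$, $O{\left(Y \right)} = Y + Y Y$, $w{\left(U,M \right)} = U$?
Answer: $- \frac{43568}{5} \approx -8713.6$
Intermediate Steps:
$d = - \frac{29}{5}$ ($d = -5 - \frac{4}{5} = - \frac{29}{5} \approx -5.8$)
$O{\left(Y \right)} = Y + Y^{2}$
$g = - \frac{48}{5}$ ($g = - 4 \left(1 - 4\right) \left(- \frac{29}{5} + 5\right) = \left(-4\right) \left(-3\right) \left(- \frac{4}{5}\right) = 12 \left(- \frac{4}{5}\right) = - \frac{48}{5} \approx -9.6$)
$y{\left(p,F \right)} = F + p$
$936 + y{\left(-23,g \right)} 296 = 936 + \left(- \frac{48}{5} - 23\right) 296 = 936 - \frac{48248}{5} = - \frac{43568}{5}$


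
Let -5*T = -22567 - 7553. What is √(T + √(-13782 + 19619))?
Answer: √(6024 + √5837) ≈ 78.105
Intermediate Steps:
T = 6024 (T = -(-22567 - 7553)/5 = -⅕*(-30120) = 6024)
√(T + √(-13782 + 19619)) = √(6024 + √(-13782 + 19619)) = √(6024 + √5837)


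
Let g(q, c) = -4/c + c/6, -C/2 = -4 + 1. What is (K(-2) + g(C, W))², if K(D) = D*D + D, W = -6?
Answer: 25/9 ≈ 2.7778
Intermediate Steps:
C = 6 (C = -2*(-4 + 1) = -2*(-3) = 6)
g(q, c) = -4/c + c/6 (g(q, c) = -4/c + c*(⅙) = -4/c + c/6)
K(D) = D + D² (K(D) = D² + D = D + D²)
(K(-2) + g(C, W))² = (-2*(1 - 2) + (-4/(-6) + (⅙)*(-6)))² = (-2*(-1) + (-4*(-⅙) - 1))² = (2 + (⅔ - 1))² = (2 - ⅓)² = (5/3)² = 25/9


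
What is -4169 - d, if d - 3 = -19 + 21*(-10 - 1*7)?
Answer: -3796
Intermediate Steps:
d = -373 (d = 3 + (-19 + 21*(-10 - 1*7)) = 3 + (-19 + 21*(-10 - 7)) = 3 + (-19 + 21*(-17)) = 3 + (-19 - 357) = 3 - 376 = -373)
-4169 - d = -4169 - 1*(-373) = -4169 + 373 = -3796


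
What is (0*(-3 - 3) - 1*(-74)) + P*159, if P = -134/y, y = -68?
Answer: 13169/34 ≈ 387.32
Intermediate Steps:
P = 67/34 (P = -134/(-68) = -134*(-1/68) = 67/34 ≈ 1.9706)
(0*(-3 - 3) - 1*(-74)) + P*159 = (0*(-3 - 3) - 1*(-74)) + (67/34)*159 = (0*(-6) + 74) + 10653/34 = (0 + 74) + 10653/34 = 74 + 10653/34 = 13169/34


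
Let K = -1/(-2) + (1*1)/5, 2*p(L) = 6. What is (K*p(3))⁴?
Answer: 194481/10000 ≈ 19.448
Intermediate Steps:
p(L) = 3 (p(L) = (½)*6 = 3)
K = 7/10 (K = -1*(-½) + 1*(⅕) = ½ + ⅕ = 7/10 ≈ 0.70000)
(K*p(3))⁴ = ((7/10)*3)⁴ = (21/10)⁴ = 194481/10000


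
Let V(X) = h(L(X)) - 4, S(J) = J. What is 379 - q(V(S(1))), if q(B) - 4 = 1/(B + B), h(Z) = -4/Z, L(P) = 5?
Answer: 18005/48 ≈ 375.10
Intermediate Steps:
V(X) = -24/5 (V(X) = -4/5 - 4 = -4*⅕ - 4 = -⅘ - 4 = -24/5)
q(B) = 4 + 1/(2*B) (q(B) = 4 + 1/(B + B) = 4 + 1/(2*B))
379 - q(V(S(1))) = 379 - (4 + 1/(2*(-24/5))) = 379 - (4 + (½)*(-5/24)) = 379 - (4 - 5/48) = 379 - 1*187/48 = 379 - 187/48 = 18005/48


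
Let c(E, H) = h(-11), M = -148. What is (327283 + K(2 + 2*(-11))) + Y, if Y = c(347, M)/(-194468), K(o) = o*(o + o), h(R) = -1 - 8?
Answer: 63801644853/194468 ≈ 3.2808e+5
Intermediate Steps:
h(R) = -9
c(E, H) = -9
K(o) = 2*o² (K(o) = o*(2*o) = 2*o²)
Y = 9/194468 (Y = -9/(-194468) = -9*(-1/194468) = 9/194468 ≈ 4.6280e-5)
(327283 + K(2 + 2*(-11))) + Y = (327283 + 2*(2 + 2*(-11))²) + 9/194468 = (327283 + 2*(2 - 22)²) + 9/194468 = (327283 + 2*(-20)²) + 9/194468 = (327283 + 2*400) + 9/194468 = (327283 + 800) + 9/194468 = 328083 + 9/194468 = 63801644853/194468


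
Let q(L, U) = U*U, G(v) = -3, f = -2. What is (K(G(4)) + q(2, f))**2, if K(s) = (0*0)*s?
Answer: 16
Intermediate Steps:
q(L, U) = U**2
K(s) = 0 (K(s) = 0*s = 0)
(K(G(4)) + q(2, f))**2 = (0 + (-2)**2)**2 = (0 + 4)**2 = 4**2 = 16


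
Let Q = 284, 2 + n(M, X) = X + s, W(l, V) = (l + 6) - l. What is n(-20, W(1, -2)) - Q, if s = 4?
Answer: -276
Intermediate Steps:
W(l, V) = 6 (W(l, V) = (6 + l) - l = 6)
n(M, X) = 2 + X (n(M, X) = -2 + (X + 4) = -2 + (4 + X) = 2 + X)
n(-20, W(1, -2)) - Q = (2 + 6) - 1*284 = 8 - 284 = -276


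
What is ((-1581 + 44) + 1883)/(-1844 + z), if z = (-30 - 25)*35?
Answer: -346/3769 ≈ -0.091802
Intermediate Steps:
z = -1925 (z = -55*35 = -1925)
((-1581 + 44) + 1883)/(-1844 + z) = ((-1581 + 44) + 1883)/(-1844 - 1925) = (-1537 + 1883)/(-3769) = 346*(-1/3769) = -346/3769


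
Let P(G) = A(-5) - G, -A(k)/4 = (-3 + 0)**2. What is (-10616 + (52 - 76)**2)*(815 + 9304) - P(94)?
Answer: -101594630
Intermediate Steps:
A(k) = -36 (A(k) = -4*(-3 + 0)**2 = -4*(-3)**2 = -4*9 = -36)
P(G) = -36 - G
(-10616 + (52 - 76)**2)*(815 + 9304) - P(94) = (-10616 + (52 - 76)**2)*(815 + 9304) - (-36 - 1*94) = (-10616 + (-24)**2)*10119 - (-36 - 94) = (-10616 + 576)*10119 - 1*(-130) = -10040*10119 + 130 = -101594760 + 130 = -101594630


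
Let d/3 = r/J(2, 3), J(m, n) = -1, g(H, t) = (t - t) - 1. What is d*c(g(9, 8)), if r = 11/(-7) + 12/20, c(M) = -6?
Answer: -612/35 ≈ -17.486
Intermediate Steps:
g(H, t) = -1 (g(H, t) = 0 - 1 = -1)
r = -34/35 (r = 11*(-⅐) + 12*(1/20) = -11/7 + ⅗ = -34/35 ≈ -0.97143)
d = 102/35 (d = 3*(-34/35/(-1)) = 3*(-34/35*(-1)) = 3*(34/35) = 102/35 ≈ 2.9143)
d*c(g(9, 8)) = (102/35)*(-6) = -612/35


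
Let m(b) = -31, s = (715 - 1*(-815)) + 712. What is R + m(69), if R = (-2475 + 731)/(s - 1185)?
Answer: -34511/1057 ≈ -32.650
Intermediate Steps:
s = 2242 (s = (715 + 815) + 712 = 1530 + 712 = 2242)
R = -1744/1057 (R = (-2475 + 731)/(2242 - 1185) = -1744/1057 ≈ -1.6500)
R + m(69) = -1744/1057 - 31 = -34511/1057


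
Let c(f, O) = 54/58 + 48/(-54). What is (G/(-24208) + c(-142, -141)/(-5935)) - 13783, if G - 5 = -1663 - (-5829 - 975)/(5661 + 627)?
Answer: -270827666628251797/19649496582720 ≈ -13783.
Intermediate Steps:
c(f, O) = 11/261 (c(f, O) = 54*(1/58) + 48*(-1/54) = 27/29 - 8/9 = 11/261)
G = -868225/524 (G = 5 + (-1663 - (-5829 - 975)/(5661 + 627)) = 5 + (-1663 - (-6804)/6288) = 5 + (-1663 - 1*(-567/524)) = 5 + (-1663 + 567/524) = 5 - 870845/524 = -868225/524 ≈ -1656.9)
(G/(-24208) + c(-142, -141)/(-5935)) - 13783 = (-868225/524/(-24208) + (11/261)/(-5935)) - 13783 = (-868225/524*(-1/24208) + (11/261)*(-1/5935)) - 13783 = (868225/12684992 - 11/1549035) - 13783 = 1344771377963/19649496582720 - 13783 = -270827666628251797/19649496582720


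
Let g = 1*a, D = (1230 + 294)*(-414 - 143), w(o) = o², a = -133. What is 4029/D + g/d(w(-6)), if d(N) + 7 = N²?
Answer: -39364275/364730284 ≈ -0.10793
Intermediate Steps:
D = -848868 (D = 1524*(-557) = -848868)
d(N) = -7 + N²
g = -133 (g = 1*(-133) = -133)
4029/D + g/d(w(-6)) = 4029/(-848868) - 133/(-7 + ((-6)²)²) = 4029*(-1/848868) - 133/(-7 + 36²) = -1343/282956 - 133/(-7 + 1296) = -1343/282956 - 133/1289 = -39364275/364730284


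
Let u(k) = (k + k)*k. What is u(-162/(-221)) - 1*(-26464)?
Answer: 1292580712/48841 ≈ 26465.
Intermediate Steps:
u(k) = 2*k**2 (u(k) = (2*k)*k = 2*k**2)
u(-162/(-221)) - 1*(-26464) = 2*(-162/(-221))**2 - 1*(-26464) = 2*(-162*(-1/221))**2 + 26464 = 2*(162/221)**2 + 26464 = 2*(26244/48841) + 26464 = 52488/48841 + 26464 = 1292580712/48841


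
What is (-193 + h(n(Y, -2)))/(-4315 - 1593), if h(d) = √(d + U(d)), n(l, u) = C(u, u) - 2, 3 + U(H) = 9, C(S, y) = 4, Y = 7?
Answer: 193/5908 - √2/2954 ≈ 0.032189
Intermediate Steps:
U(H) = 6 (U(H) = -3 + 9 = 6)
n(l, u) = 2 (n(l, u) = 4 - 2 = 2)
h(d) = √(6 + d) (h(d) = √(d + 6) = √(6 + d))
(-193 + h(n(Y, -2)))/(-4315 - 1593) = (-193 + √(6 + 2))/(-4315 - 1593) = (-193 + √8)/(-5908) = (-193 + 2*√2)*(-1/5908) = 193/5908 - √2/2954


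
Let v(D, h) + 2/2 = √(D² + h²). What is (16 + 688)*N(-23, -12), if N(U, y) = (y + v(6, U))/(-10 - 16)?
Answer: 352 - 352*√565/13 ≈ -291.61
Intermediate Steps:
v(D, h) = -1 + √(D² + h²)
N(U, y) = 1/26 - y/26 - √(36 + U²)/26 (N(U, y) = (y + (-1 + √(6² + U²)))/(-10 - 16) = (y + (-1 + √(36 + U²)))/(-26) = (-1 + y + √(36 + U²))*(-1/26) = 1/26 - y/26 - √(36 + U²)/26)
(16 + 688)*N(-23, -12) = (16 + 688)*(1/26 - 1/26*(-12) - √(36 + (-23)²)/26) = 704*(1/26 + 6/13 - √(36 + 529)/26) = 704*(1/26 + 6/13 - √565/26) = 704*(½ - √565/26) = 352 - 352*√565/13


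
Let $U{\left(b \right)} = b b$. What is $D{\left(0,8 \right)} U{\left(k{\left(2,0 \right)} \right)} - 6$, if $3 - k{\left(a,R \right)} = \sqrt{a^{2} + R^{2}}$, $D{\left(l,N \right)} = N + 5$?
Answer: $7$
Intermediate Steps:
$D{\left(l,N \right)} = 5 + N$
$k{\left(a,R \right)} = 3 - \sqrt{R^{2} + a^{2}}$ ($k{\left(a,R \right)} = 3 - \sqrt{a^{2} + R^{2}} = 3 - \sqrt{R^{2} + a^{2}}$)
$U{\left(b \right)} = b^{2}$
$D{\left(0,8 \right)} U{\left(k{\left(2,0 \right)} \right)} - 6 = \left(5 + 8\right) \left(3 - \sqrt{0^{2} + 2^{2}}\right)^{2} - 6 = 13 \left(3 - \sqrt{0 + 4}\right)^{2} - 6 = 13 \left(3 - \sqrt{4}\right)^{2} - 6 = 13 \left(3 - 2\right)^{2} - 6 = 13 \cdot 1^{2} - 6 = 13 \cdot 1 - 6 = 13 - 6 = 7$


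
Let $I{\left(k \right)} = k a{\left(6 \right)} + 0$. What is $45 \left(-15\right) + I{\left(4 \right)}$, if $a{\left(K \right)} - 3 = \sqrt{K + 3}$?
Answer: $-651$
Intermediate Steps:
$a{\left(K \right)} = 3 + \sqrt{3 + K}$ ($a{\left(K \right)} = 3 + \sqrt{K + 3} = 3 + \sqrt{3 + K}$)
$I{\left(k \right)} = 6 k$ ($I{\left(k \right)} = k \left(3 + \sqrt{3 + 6}\right) + 0 = k \left(3 + \sqrt{9}\right) + 0 = k \left(3 + 3\right) + 0 = k 6 + 0 = 6 k + 0 = 6 k$)
$45 \left(-15\right) + I{\left(4 \right)} = 45 \left(-15\right) + 6 \cdot 4 = -675 + 24 = -651$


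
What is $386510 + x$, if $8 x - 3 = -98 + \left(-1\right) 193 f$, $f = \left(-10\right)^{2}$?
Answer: $\frac{3072685}{8} \approx 3.8409 \cdot 10^{5}$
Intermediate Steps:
$f = 100$
$x = - \frac{19395}{8}$ ($x = \frac{3}{8} + \frac{-98 + \left(-1\right) 193 \cdot 100}{8} = \frac{3}{8} + \frac{-98 - 19300}{8} = \frac{3}{8} + \frac{1}{8} \left(-19398\right) = \frac{3}{8} - \frac{9699}{4} = - \frac{19395}{8} \approx -2424.4$)
$386510 + x = 386510 - \frac{19395}{8} = \frac{3072685}{8}$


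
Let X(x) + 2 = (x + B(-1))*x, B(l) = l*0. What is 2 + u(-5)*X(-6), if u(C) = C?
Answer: -168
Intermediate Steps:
B(l) = 0
X(x) = -2 + x² (X(x) = -2 + (x + 0)*x = -2 + x*x = -2 + x²)
2 + u(-5)*X(-6) = 2 - 5*(-2 + (-6)²) = 2 - 5*(-2 + 36) = 2 - 5*34 = 2 - 170 = -168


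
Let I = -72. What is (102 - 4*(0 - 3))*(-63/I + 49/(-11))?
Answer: -17955/44 ≈ -408.07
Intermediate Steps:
(102 - 4*(0 - 3))*(-63/I + 49/(-11)) = (102 - 4*(0 - 3))*(-63/(-72) + 49/(-11)) = (102 - 4*(-3))*(-63*(-1/72) + 49*(-1/11)) = (102 + 12)*(7/8 - 49/11) = 114*(-315/88) = -17955/44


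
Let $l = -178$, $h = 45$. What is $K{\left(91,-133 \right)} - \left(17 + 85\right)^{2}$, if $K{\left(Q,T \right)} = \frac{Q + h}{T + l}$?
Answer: $- \frac{3235780}{311} \approx -10404.0$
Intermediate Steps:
$K{\left(Q,T \right)} = \frac{45 + Q}{-178 + T}$ ($K{\left(Q,T \right)} = \frac{Q + 45}{T - 178} = \frac{45 + Q}{-178 + T}$)
$K{\left(91,-133 \right)} - \left(17 + 85\right)^{2} = \frac{45 + 91}{-178 - 133} - \left(17 + 85\right)^{2} = \frac{1}{-311} \cdot 136 - 102^{2} = \left(- \frac{1}{311}\right) 136 - 10404 = - \frac{136}{311} - 10404 = - \frac{3235780}{311}$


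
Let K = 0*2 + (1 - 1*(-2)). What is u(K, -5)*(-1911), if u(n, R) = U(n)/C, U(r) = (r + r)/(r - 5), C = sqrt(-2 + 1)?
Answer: -5733*I ≈ -5733.0*I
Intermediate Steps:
C = I (C = sqrt(-1) = I ≈ 1.0*I)
U(r) = 2*r/(-5 + r) (U(r) = (2*r)/(-5 + r) = 2*r/(-5 + r))
K = 3 (K = 0 + (1 + 2) = 0 + 3 = 3)
u(n, R) = -2*I*n/(-5 + n) (u(n, R) = (2*n/(-5 + n))/I = (2*n/(-5 + n))*(-I) = -2*I*n/(-5 + n))
u(K, -5)*(-1911) = -2*I*3/(-5 + 3)*(-1911) = -2*I*3/(-2)*(-1911) = -2*I*3*(-1/2)*(-1911) = (3*I)*(-1911) = -5733*I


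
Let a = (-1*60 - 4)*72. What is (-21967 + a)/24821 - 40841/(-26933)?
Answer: 297969986/668503993 ≈ 0.44573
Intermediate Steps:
a = -4608 (a = (-60 - 4)*72 = -64*72 = -4608)
(-21967 + a)/24821 - 40841/(-26933) = (-21967 - 4608)/24821 - 40841/(-26933) = -26575*1/24821 - 40841*(-1/26933) = -26575/24821 + 40841/26933 = 297969986/668503993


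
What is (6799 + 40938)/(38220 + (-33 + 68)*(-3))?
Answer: 47737/38115 ≈ 1.2524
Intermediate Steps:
(6799 + 40938)/(38220 + (-33 + 68)*(-3)) = 47737/(38220 + 35*(-3)) = 47737/(38220 - 105) = 47737/38115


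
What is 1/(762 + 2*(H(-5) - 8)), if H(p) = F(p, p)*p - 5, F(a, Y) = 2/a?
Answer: 1/740 ≈ 0.0013514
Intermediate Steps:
H(p) = -3 (H(p) = (2/p)*p - 5 = 2 - 5 = -3)
1/(762 + 2*(H(-5) - 8)) = 1/(762 + 2*(-3 - 8)) = 1/(762 + 2*(-11)) = 1/(762 - 22) = 1/740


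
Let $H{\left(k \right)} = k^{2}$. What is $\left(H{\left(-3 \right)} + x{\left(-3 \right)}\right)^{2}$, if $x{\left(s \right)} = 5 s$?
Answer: $36$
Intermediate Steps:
$\left(H{\left(-3 \right)} + x{\left(-3 \right)}\right)^{2} = \left(\left(-3\right)^{2} + 5 \left(-3\right)\right)^{2} = \left(9 - 15\right)^{2} = \left(-6\right)^{2} = 36$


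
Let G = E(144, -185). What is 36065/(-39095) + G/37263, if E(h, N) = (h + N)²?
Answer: -255634280/291359397 ≈ -0.87738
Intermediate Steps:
E(h, N) = (N + h)²
G = 1681 (G = (-185 + 144)² = (-41)² = 1681)
36065/(-39095) + G/37263 = 36065/(-39095) + 1681/37263 = 36065*(-1/39095) + 1681*(1/37263) = -7213/7819 + 1681/37263 = -255634280/291359397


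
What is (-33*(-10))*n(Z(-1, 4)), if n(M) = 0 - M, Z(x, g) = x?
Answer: 330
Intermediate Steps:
n(M) = -M
(-33*(-10))*n(Z(-1, 4)) = (-33*(-10))*(-1*(-1)) = 330*1 = 330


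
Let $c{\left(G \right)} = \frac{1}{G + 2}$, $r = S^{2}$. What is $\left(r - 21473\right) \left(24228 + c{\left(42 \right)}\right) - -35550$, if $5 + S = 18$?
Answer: $- \frac{5677300708}{11} \approx -5.1612 \cdot 10^{8}$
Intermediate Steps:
$S = 13$ ($S = -5 + 18 = 13$)
$r = 169$ ($r = 13^{2} = 169$)
$c{\left(G \right)} = \frac{1}{2 + G}$
$\left(r - 21473\right) \left(24228 + c{\left(42 \right)}\right) - -35550 = \left(169 - 21473\right) \left(24228 + \frac{1}{2 + 42}\right) - -35550 = - 21304 \left(24228 + \frac{1}{44}\right) + 35550 = \left(-21304\right) \frac{1066033}{44} + 35550 = - \frac{5677691758}{11} + 35550 = - \frac{5677300708}{11}$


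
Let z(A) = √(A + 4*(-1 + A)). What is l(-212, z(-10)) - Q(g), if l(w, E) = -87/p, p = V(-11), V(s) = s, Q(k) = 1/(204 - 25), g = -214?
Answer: 15562/1969 ≈ 7.9035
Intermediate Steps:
Q(k) = 1/179
p = -11
z(A) = √(-4 + 5*A) (z(A) = √(A + (-4 + 4*A)) = √(-4 + 5*A))
l(w, E) = 87/11 (l(w, E) = -87/(-11) = -87*(-1/11) = 87/11)
l(-212, z(-10)) - Q(g) = 87/11 - 1*1/179 = 87/11 - 1/179 = 15562/1969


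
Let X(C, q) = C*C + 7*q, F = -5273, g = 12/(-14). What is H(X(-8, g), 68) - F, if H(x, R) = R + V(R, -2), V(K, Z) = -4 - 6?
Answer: 5331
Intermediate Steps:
V(K, Z) = -10
g = -6/7 (g = 12*(-1/14) = -6/7 ≈ -0.85714)
X(C, q) = C**2 + 7*q
H(x, R) = -10 + R (H(x, R) = R - 10 = -10 + R)
H(X(-8, g), 68) - F = (-10 + 68) - 1*(-5273) = 58 + 5273 = 5331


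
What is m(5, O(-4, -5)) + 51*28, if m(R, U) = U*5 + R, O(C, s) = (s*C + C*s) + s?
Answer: 1608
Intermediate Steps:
O(C, s) = s + 2*C*s (O(C, s) = (C*s + C*s) + s = 2*C*s + s = s + 2*C*s)
m(R, U) = R + 5*U (m(R, U) = 5*U + R = R + 5*U)
m(5, O(-4, -5)) + 51*28 = (5 + 5*(-5*(1 + 2*(-4)))) + 51*28 = (5 + 5*(-5*(1 - 8))) + 1428 = (5 + 5*(-5*(-7))) + 1428 = (5 + 5*35) + 1428 = (5 + 175) + 1428 = 180 + 1428 = 1608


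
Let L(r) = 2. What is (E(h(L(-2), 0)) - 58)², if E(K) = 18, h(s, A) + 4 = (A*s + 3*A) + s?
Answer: 1600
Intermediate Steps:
h(s, A) = -4 + s + 3*A + A*s (h(s, A) = -4 + ((A*s + 3*A) + s) = -4 + ((3*A + A*s) + s) = -4 + (s + 3*A + A*s) = -4 + s + 3*A + A*s)
(E(h(L(-2), 0)) - 58)² = (18 - 58)² = (-40)² = 1600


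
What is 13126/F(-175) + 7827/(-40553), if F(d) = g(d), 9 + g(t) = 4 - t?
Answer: 265484044/3447005 ≈ 77.019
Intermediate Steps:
g(t) = -5 - t (g(t) = -9 + (4 - t) = -5 - t)
F(d) = -5 - d
13126/F(-175) + 7827/(-40553) = 13126/(-5 - 1*(-175)) + 7827/(-40553) = 13126/(-5 + 175) + 7827*(-1/40553) = 13126/170 - 7827/40553 = 13126*(1/170) - 7827/40553 = 6563/85 - 7827/40553 = 265484044/3447005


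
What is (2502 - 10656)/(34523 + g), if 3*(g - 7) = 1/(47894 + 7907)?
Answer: -1365004062/5780425591 ≈ -0.23614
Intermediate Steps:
g = 1171822/167403 (g = 7 + 1/(3*(47894 + 7907)) = 7 + (⅓)/55801 = 7 + (⅓)*(1/55801) = 7 + 1/167403 = 1171822/167403 ≈ 7.0000)
(2502 - 10656)/(34523 + g) = (2502 - 10656)/(34523 + 1171822/167403) = -8154/5780425591/167403 = -8154*167403/5780425591 = -1365004062/5780425591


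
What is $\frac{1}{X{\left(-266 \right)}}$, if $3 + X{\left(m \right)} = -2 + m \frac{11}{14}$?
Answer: $- \frac{1}{214} \approx -0.0046729$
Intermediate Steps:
$X{\left(m \right)} = -5 + \frac{11 m}{14}$ ($X{\left(m \right)} = -3 + \left(-2 + m \frac{11}{14}\right) = -3 + \left(-2 + \frac{11 m}{14}\right) = -5 + \frac{11 m}{14}$)
$\frac{1}{X{\left(-266 \right)}} = \frac{1}{-5 + \frac{11}{14} \left(-266\right)} = \frac{1}{-5 - 209} = \frac{1}{-214} = - \frac{1}{214}$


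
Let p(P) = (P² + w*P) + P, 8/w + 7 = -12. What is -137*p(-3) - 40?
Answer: -19666/19 ≈ -1035.1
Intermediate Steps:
w = -8/19 (w = 8/(-7 - 12) = 8/(-19) = 8*(-1/19) = -8/19 ≈ -0.42105)
p(P) = P² + 11*P/19 (p(P) = (P² - 8*P/19) + P = P² + 11*P/19)
-137*p(-3) - 40 = -137*(-3)*(11 + 19*(-3))/19 - 40 = -137*(-3)*(11 - 57)/19 - 40 = -137*(-3)*(-46)/19 - 40 = -137*138/19 - 40 = -18906/19 - 40 = -19666/19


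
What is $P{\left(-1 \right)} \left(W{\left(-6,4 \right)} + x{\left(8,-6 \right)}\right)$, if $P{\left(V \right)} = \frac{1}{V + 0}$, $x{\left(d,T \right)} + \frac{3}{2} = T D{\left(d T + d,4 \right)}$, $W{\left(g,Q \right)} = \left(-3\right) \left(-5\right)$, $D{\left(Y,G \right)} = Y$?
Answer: $- \frac{507}{2} \approx -253.5$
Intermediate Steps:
$W{\left(g,Q \right)} = 15$
$x{\left(d,T \right)} = - \frac{3}{2} + T \left(d + T d\right)$ ($x{\left(d,T \right)} = - \frac{3}{2} + T \left(d T + d\right) = - \frac{3}{2} + T \left(T d + d\right) = - \frac{3}{2} + T \left(d + T d\right)$)
$P{\left(V \right)} = \frac{1}{V}$
$P{\left(-1 \right)} \left(W{\left(-6,4 \right)} + x{\left(8,-6 \right)}\right) = \frac{15 - \left(\frac{3}{2} + 48 \left(1 - 6\right)\right)}{-1} = - (15 - \left(\frac{3}{2} + 48 \left(-5\right)\right)) = - (15 + \left(- \frac{3}{2} + 240\right)) = - (15 + \frac{477}{2}) = \left(-1\right) \frac{507}{2} = - \frac{507}{2}$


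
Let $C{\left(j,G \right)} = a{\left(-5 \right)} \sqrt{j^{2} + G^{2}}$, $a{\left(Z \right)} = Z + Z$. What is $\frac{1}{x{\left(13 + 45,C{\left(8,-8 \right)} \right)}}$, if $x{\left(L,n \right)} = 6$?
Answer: $\frac{1}{6} \approx 0.16667$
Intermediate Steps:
$a{\left(Z \right)} = 2 Z$
$C{\left(j,G \right)} = - 10 \sqrt{G^{2} + j^{2}}$ ($C{\left(j,G \right)} = 2 \left(-5\right) \sqrt{j^{2} + G^{2}} = - 10 \sqrt{G^{2} + j^{2}}$)
$\frac{1}{x{\left(13 + 45,C{\left(8,-8 \right)} \right)}} = \frac{1}{6}$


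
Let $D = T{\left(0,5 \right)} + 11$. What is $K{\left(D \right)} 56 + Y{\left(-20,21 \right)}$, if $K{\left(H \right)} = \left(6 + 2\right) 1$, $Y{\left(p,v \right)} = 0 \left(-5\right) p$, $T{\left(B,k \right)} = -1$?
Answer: $448$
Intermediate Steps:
$Y{\left(p,v \right)} = 0$ ($Y{\left(p,v \right)} = 0 p = 0$)
$D = 10$ ($D = -1 + 11 = 10$)
$K{\left(H \right)} = 8$ ($K{\left(H \right)} = 8 \cdot 1 = 8$)
$K{\left(D \right)} 56 + Y{\left(-20,21 \right)} = 8 \cdot 56 + 0 = 448 + 0 = 448$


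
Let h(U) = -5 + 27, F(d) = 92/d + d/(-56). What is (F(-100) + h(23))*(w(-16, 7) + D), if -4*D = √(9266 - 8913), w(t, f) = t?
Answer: -64024/175 - 8003*√353/1400 ≈ -473.25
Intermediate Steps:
F(d) = 92/d - d/56 (F(d) = 92/d + d*(-1/56) = 92/d - d/56)
h(U) = 22
D = -√353/4 (D = -√(9266 - 8913)/4 = -√353/4 ≈ -4.6971)
(F(-100) + h(23))*(w(-16, 7) + D) = ((92/(-100) - 1/56*(-100)) + 22)*(-16 - √353/4) = ((92*(-1/100) + 25/14) + 22)*(-16 - √353/4) = ((-23/25 + 25/14) + 22)*(-16 - √353/4) = (303/350 + 22)*(-16 - √353/4) = 8003*(-16 - √353/4)/350 = -64024/175 - 8003*√353/1400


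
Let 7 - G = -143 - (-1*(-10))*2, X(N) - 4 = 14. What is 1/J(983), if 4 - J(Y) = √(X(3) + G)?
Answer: -1/43 - √47/86 ≈ -0.10297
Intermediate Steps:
X(N) = 18 (X(N) = 4 + 14 = 18)
G = 170 (G = 7 - (-143 - (-1*(-10))*2) = 7 - (-143 - 10*2) = 7 - (-143 - 1*20) = 7 - (-143 - 20) = 7 - 1*(-163) = 7 + 163 = 170)
J(Y) = 4 - 2*√47 (J(Y) = 4 - √(18 + 170) = 4 - √188 = 4 - 2*√47)
1/J(983) = 1/(4 - 2*√47)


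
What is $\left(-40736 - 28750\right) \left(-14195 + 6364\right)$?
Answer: $544144866$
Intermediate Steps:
$\left(-40736 - 28750\right) \left(-14195 + 6364\right) = \left(-40736 - 28750\right) \left(-7831\right) = \left(-69486\right) \left(-7831\right) = 544144866$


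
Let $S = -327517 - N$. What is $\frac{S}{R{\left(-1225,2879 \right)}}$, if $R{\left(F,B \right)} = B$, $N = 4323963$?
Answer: $- \frac{4651480}{2879} \approx -1615.7$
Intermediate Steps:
$S = -4651480$ ($S = -327517 - 4323963 = -4651480$)
$\frac{S}{R{\left(-1225,2879 \right)}} = - \frac{4651480}{2879}$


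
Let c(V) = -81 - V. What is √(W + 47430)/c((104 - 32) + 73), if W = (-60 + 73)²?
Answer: -√47599/226 ≈ -0.96536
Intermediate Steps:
W = 169 (W = 13² = 169)
√(W + 47430)/c((104 - 32) + 73) = √(169 + 47430)/(-81 - ((104 - 32) + 73)) = √47599/(-81 - (72 + 73)) = √47599/(-81 - 1*145) = √47599/(-81 - 145) = √47599/(-226) = √47599*(-1/226) = -√47599/226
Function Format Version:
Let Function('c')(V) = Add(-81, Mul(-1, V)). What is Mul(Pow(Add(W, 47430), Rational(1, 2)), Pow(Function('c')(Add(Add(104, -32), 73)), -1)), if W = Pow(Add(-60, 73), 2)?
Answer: Mul(Rational(-1, 226), Pow(47599, Rational(1, 2))) ≈ -0.96536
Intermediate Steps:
W = 169 (W = Pow(13, 2) = 169)
Mul(Pow(Add(W, 47430), Rational(1, 2)), Pow(Function('c')(Add(Add(104, -32), 73)), -1)) = Mul(Pow(Add(169, 47430), Rational(1, 2)), Pow(Add(-81, Mul(-1, Add(Add(104, -32), 73))), -1)) = Mul(Pow(47599, Rational(1, 2)), Pow(Add(-81, Mul(-1, Add(72, 73))), -1)) = Mul(Pow(47599, Rational(1, 2)), Pow(Add(-81, Mul(-1, 145)), -1)) = Mul(Pow(47599, Rational(1, 2)), Pow(Add(-81, -145), -1)) = Mul(Pow(47599, Rational(1, 2)), Pow(-226, -1)) = Mul(Pow(47599, Rational(1, 2)), Rational(-1, 226)) = Mul(Rational(-1, 226), Pow(47599, Rational(1, 2)))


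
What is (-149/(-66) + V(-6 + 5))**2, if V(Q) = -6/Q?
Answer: 297025/4356 ≈ 68.188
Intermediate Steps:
(-149/(-66) + V(-6 + 5))**2 = (-149/(-66) - 6/(-6 + 5))**2 = (-149*(-1/66) - 6/(-1))**2 = (149/66 - 6*(-1))**2 = (149/66 + 6)**2 = (545/66)**2 = 297025/4356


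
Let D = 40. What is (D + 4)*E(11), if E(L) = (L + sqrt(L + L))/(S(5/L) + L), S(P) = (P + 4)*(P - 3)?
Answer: -58564/41 - 5324*sqrt(22)/41 ≈ -2037.5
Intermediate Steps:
S(P) = (-3 + P)*(4 + P) (S(P) = (4 + P)*(-3 + P) = (-3 + P)*(4 + P))
E(L) = (L + sqrt(2)*sqrt(L))/(-12 + L + 5/L + 25/L**2) (E(L) = (L + sqrt(L + L))/((-12 + 5/L + (5/L)**2) + L) = (L + sqrt(2*L))/((-12 + 5/L + 25/L**2) + L) = (L + sqrt(2)*sqrt(L))/(-12 + L + 5/L + 25/L**2))
(D + 4)*E(11) = (40 + 4)*((11**3 + sqrt(2)*11**(5/2))/(25 + 11**3 - 12*11**2 + 5*11)) = 44*((1331 + sqrt(2)*(121*sqrt(11)))/(25 + 1331 - 12*121 + 55)) = 44*((1331 + 121*sqrt(22))/(25 + 1331 - 1452 + 55)) = 44*((1331 + 121*sqrt(22))/(-41)) = 44*(-(1331 + 121*sqrt(22))/41) = 44*(-1331/41 - 121*sqrt(22)/41) = -58564/41 - 5324*sqrt(22)/41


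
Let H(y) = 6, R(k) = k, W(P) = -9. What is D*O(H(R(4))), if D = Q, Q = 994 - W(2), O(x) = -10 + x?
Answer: -4012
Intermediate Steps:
Q = 1003 (Q = 994 - 1*(-9) = 994 + 9 = 1003)
D = 1003
D*O(H(R(4))) = 1003*(-10 + 6) = 1003*(-4) = -4012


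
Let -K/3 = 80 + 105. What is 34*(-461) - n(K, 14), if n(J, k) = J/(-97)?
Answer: -1520933/97 ≈ -15680.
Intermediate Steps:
K = -555 (K = -3*(80 + 105) = -3*185 = -555)
n(J, k) = -J/97 (n(J, k) = J*(-1/97) = -J/97)
34*(-461) - n(K, 14) = 34*(-461) - (-1)*(-555)/97 = -15674 - 1*555/97 = -15674 - 555/97 = -1520933/97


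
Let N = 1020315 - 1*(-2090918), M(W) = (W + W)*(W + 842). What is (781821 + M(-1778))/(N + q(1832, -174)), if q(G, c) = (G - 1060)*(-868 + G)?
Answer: 1370079/1285147 ≈ 1.0661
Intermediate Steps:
M(W) = 2*W*(842 + W) (M(W) = (2*W)*(842 + W) = 2*W*(842 + W))
N = 3111233 (N = 1020315 + 2090918 = 3111233)
q(G, c) = (-1060 + G)*(-868 + G)
(781821 + M(-1778))/(N + q(1832, -174)) = (781821 + 2*(-1778)*(842 - 1778))/(3111233 + (920080 + 1832² - 1928*1832)) = (781821 + 2*(-1778)*(-936))/(3111233 + (920080 + 3356224 - 3532096)) = (781821 + 3328416)/(3111233 + 744208) = 4110237/3855441 = 4110237*(1/3855441) = 1370079/1285147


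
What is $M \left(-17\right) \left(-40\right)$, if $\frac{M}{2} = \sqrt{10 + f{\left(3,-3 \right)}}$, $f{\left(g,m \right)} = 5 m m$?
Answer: $1360 \sqrt{55} \approx 10086.0$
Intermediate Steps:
$f{\left(g,m \right)} = 5 m^{2}$
$M = 2 \sqrt{55}$ ($M = 2 \sqrt{10 + 5 \left(-3\right)^{2}} = 2 \sqrt{10 + 5 \cdot 9} = 2 \sqrt{10 + 45} = 2 \sqrt{55} \approx 14.832$)
$M \left(-17\right) \left(-40\right) = 2 \sqrt{55} \left(-17\right) \left(-40\right) = - 34 \sqrt{55} \left(-40\right) = 1360 \sqrt{55}$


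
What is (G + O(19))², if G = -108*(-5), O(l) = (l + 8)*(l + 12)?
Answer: 1896129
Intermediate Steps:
O(l) = (8 + l)*(12 + l)
G = 540
(G + O(19))² = (540 + (96 + 19² + 20*19))² = (540 + (96 + 361 + 380))² = (540 + 837)² = 1377² = 1896129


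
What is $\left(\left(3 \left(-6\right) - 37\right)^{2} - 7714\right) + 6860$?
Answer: $2171$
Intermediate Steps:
$\left(\left(3 \left(-6\right) - 37\right)^{2} - 7714\right) + 6860 = \left(\left(-18 - 37\right)^{2} - 7714\right) + 6860 = \left(\left(-55\right)^{2} - 7714\right) + 6860 = \left(3025 - 7714\right) + 6860 = -4689 + 6860 = 2171$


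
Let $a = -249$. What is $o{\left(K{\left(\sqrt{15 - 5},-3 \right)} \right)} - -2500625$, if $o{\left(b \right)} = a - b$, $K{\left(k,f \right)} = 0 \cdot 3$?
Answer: $2500376$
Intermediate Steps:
$K{\left(k,f \right)} = 0$
$o{\left(b \right)} = -249 - b$
$o{\left(K{\left(\sqrt{15 - 5},-3 \right)} \right)} - -2500625 = \left(-249 - 0\right) - -2500625 = \left(-249 + 0\right) + 2500625 = -249 + 2500625 = 2500376$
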